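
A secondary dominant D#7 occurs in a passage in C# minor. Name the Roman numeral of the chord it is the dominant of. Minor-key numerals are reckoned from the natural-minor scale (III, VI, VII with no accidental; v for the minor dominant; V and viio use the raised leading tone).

V

The chord is a dominant seventh chord on D#.
A dominant resolves down a perfect fifth: D# → G#. In C# minor, G# is scale degree 5, i.e. V.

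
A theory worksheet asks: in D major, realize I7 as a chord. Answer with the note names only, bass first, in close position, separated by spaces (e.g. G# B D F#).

D F# A C#

In D major, the tonic is D, and the diatonic chord built there is a major seventh chord.
Stacking thirds from D gives D-F#-A-C#.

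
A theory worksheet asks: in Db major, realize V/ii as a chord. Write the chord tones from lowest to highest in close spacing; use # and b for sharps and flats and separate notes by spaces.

The slash means an applied dominant: we want the dominant of ii. In Db major, ii is Eb minor, and its dominant is built on Bb.
Building a major triad on Bb gives Bb-D-F.

Bb D F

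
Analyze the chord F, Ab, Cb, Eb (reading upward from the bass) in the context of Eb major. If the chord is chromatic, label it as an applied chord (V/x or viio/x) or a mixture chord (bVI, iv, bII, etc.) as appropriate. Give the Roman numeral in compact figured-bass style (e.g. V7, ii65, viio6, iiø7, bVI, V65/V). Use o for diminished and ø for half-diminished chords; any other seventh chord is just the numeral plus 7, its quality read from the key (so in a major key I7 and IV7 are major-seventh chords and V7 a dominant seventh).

iiø7

The pitches F-Ab-Cb-Eb form a half-diminished seventh chord rooted on F.
F is the second degree of Eb major. This is the half-diminished supertonic seventh, borrowed from the parallel minor.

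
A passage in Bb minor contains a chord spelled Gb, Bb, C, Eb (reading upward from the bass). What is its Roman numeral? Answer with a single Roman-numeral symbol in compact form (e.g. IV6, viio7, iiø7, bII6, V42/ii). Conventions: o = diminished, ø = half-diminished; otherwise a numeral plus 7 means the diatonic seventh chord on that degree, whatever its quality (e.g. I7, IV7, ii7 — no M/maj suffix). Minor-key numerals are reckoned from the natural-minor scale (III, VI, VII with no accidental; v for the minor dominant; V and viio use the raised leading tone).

iiø43

The pitches C-Eb-Gb-Bb form a half-diminished seventh chord rooted on C.
In Bb minor, C is the supertonic; the diatonic half-diminished seventh chord there is iiø7.
With Gb in the bass the chord is in second inversion, so the figured bass is 43.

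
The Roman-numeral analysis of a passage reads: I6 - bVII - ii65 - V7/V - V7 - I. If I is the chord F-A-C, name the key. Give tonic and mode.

I is given as F-A-C — a major triad with root F.
If F is scale degree 1 and the mode makes that degree carry a major triad, the tonic is F and the mode is major.

F major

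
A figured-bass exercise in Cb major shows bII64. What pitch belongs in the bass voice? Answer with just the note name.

Abb

bII in Cb major has root Dbb; the chord is Dbb-Fb-Abb.
The figure 64 means second inversion — the fifth is in the bass.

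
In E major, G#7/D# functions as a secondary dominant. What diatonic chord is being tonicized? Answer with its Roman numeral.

vi

The chord is a dominant seventh chord on G#.
A dominant resolves down a perfect fifth: G# → C#. In E major, C# is scale degree 6, i.e. vi.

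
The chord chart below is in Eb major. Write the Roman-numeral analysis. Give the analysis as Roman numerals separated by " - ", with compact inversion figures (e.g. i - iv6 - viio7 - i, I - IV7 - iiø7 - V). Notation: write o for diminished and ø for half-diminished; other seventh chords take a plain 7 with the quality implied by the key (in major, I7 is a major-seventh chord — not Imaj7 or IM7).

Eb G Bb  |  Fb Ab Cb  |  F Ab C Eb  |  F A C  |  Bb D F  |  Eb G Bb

Eb-G-Bb: root Eb is the tonic; major triad there is I.
Fb-Ab-Cb: major triad on Fb — chromatic; Fb is the lowered second degree, so this is the Neapolitan chord, bII.
F-Ab-C-Eb: root F is the supertonic; minor seventh chord there is ii7.
F-A-C: a major triad on F, the applied dominant of V → V/V.
Bb-D-F: major triad on Bb = scale degree 5 → V.
Eb-G-Bb: major triad on Eb = scale degree 1 → I.

I - bII - ii7 - V/V - V - I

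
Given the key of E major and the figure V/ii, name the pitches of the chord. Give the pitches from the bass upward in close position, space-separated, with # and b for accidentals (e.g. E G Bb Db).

The slash means an applied dominant: we want the dominant of ii. In E major, ii is F# minor, and its dominant is built on C#.
Building a major triad on C# gives C#-E#-G#.

C# E# G#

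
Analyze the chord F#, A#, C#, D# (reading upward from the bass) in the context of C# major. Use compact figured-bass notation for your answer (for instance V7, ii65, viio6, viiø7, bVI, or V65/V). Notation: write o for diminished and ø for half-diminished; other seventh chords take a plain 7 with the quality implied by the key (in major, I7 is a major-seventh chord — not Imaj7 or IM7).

ii65

Stacked in thirds the chord is D#-F#-A#-C#: a minor seventh chord on D#.
In C# major, D# is the supertonic; the diatonic minor seventh chord there is ii7.
With F# in the bass the chord is in first inversion, so the figured bass is 65.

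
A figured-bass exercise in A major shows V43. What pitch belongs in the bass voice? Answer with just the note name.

B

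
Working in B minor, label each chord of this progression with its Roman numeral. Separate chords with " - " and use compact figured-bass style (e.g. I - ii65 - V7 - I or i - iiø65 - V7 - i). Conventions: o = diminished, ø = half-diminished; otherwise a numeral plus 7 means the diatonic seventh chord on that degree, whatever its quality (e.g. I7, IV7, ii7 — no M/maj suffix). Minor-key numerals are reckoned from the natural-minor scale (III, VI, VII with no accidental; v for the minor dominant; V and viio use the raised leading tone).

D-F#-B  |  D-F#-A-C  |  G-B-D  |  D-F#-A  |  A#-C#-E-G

D-F#-B has root B, degree 1 in B minor, so i6.
D-F#-A-C: chromatic; D is V of VI, so V7/VI.
G-B-D: root G is the submediant; major triad there is VI.
D-F#-A: major triad on D = scale degree 3 → III.
A#-C#-E-G has root A#, degree 7 in B minor, so viio7.

i6 - V7/VI - VI - III - viio7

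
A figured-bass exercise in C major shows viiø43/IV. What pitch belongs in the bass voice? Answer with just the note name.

Bb

The applied chord viiø43/IV is rooted on E: E-G-Bb-D.
The figure 43 means second inversion — the fifth is in the bass.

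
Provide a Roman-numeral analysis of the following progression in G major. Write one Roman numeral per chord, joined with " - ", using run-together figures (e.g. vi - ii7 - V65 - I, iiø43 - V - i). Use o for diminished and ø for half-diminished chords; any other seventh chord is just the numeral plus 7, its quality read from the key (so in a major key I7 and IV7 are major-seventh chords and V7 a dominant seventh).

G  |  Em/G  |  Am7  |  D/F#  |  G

I - vi6 - ii7 - V6 - I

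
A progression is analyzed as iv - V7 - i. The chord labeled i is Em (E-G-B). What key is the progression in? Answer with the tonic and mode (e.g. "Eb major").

The chord Em is a minor triad rooted on E; its label is i.
If E is scale degree 1 and the mode makes that degree carry a minor triad, the tonic is E and the mode is minor.

E minor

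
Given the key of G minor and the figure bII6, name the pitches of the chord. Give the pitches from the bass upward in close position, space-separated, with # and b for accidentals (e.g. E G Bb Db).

bII6 is the Neapolitan sixth — a major triad on the lowered second degree, here in its customary first inversion. In G minor that root is Ab.
So the chord is Ab-C-Eb.
With the 6 figure the chord is in first inversion; from the bass C upward in close position it reads C-Eb-Ab.

C Eb Ab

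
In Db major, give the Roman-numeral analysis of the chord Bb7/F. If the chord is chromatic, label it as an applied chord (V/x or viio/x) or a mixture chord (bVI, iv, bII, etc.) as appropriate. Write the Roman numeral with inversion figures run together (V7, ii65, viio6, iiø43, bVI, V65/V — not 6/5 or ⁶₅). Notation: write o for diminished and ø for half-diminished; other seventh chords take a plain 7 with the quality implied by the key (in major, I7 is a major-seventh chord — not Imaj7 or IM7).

V43/ii

The pitches Bb-D-F-Ab form a dominant seventh chord rooted on Bb.
Bb is not a diatonic chord root with this quality in Db major, but it lies a perfect fifth above Eb (ii), so the chord functions as an applied dominant of ii.
With F in the bass the chord is in second inversion, so the figured bass is 43.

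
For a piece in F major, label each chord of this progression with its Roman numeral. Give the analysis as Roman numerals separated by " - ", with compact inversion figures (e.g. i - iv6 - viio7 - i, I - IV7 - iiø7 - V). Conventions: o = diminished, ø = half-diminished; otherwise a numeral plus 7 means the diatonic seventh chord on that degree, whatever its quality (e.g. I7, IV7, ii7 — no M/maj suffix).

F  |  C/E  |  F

F has root F, degree 1 in F major, so I.
C/E has root C, degree 5 in F major, so V6.
F: root F is the tonic; major triad there is I.

I - V6 - I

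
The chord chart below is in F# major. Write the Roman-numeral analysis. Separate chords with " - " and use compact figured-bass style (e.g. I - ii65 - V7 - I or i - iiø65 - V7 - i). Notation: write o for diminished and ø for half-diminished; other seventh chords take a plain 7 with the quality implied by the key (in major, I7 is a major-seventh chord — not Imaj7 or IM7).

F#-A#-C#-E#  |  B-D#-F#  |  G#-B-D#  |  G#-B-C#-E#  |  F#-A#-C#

F#-A#-C#-E#: major seventh chord on F# = scale degree 1 → I7.
B-D#-F# has root B, degree 4 in F# major, so IV.
G#-B-D#: root G# is the supertonic; minor triad there is ii.
G#-B-C#-E#: root C# is the dominant; dominant seventh chord there is V43.
F#-A#-C#: root F# is the tonic; major triad there is I.

I7 - IV - ii - V43 - I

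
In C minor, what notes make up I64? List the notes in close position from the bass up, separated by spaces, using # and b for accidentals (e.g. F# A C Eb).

G C E

I64 is the major tonic (Picardy third), borrowed from the parallel major. In C minor that root is C.
So the chord is C-E-G.
The figured bass 64 indicates second inversion, placing the fifth (G) in the bass: G-C-E.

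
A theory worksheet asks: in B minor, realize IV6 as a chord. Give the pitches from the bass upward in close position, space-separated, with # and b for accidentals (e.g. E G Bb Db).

G# B E

IV6 is the major subdominant, borrowed from the parallel major. In B minor that root is E.
So the chord is E-G#-B.
With the 6 figure the chord is in first inversion; from the bass G# upward in close position it reads G#-B-E.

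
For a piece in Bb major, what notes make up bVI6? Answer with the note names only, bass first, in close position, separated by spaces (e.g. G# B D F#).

bVI6 is a major triad on the lowered sixth degree, borrowed from the parallel minor. In Bb major that root is Gb.
So the chord is Gb-Bb-Db.
The figured bass 6 indicates first inversion, placing the third (Bb) in the bass: Bb-Db-Gb.

Bb Db Gb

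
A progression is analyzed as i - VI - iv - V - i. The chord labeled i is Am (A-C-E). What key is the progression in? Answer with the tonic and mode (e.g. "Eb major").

A minor

The chord Am is a minor triad rooted on A; its label is i.
If A is scale degree 1 and the mode makes that degree carry a minor triad, the tonic is A and the mode is minor.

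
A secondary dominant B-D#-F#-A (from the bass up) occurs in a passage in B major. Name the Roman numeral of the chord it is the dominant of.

IV

The chord is a dominant seventh chord on B.
A dominant resolves down a perfect fifth: B → E. In B major, E is scale degree 4, i.e. IV.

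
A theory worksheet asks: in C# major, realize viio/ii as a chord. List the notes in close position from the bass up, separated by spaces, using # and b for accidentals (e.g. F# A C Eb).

C## E# G#

The slash marks an applied leading-tone chord: viio of ii. In C# major, ii is D#, so the leading tone to it is C##, a half step below.
Building a diminished triad on C## gives C##-E#-G#.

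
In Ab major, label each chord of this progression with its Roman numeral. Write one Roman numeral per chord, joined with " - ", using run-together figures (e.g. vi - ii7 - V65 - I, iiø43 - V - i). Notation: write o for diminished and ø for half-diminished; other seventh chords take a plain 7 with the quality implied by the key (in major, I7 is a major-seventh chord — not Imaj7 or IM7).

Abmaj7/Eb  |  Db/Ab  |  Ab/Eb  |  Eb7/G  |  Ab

I43 - IV64 - I64 - V65 - I

Abmaj7/Eb: major seventh chord on Ab = scale degree 1 → I43.
Db/Ab: major triad on Db = scale degree 4 → IV64.
Ab/Eb has root Ab, degree 1 in Ab major, so I64.
Eb7/G: dominant seventh chord on Eb = scale degree 5 → V65.
Ab: major triad on Ab = scale degree 1 → I.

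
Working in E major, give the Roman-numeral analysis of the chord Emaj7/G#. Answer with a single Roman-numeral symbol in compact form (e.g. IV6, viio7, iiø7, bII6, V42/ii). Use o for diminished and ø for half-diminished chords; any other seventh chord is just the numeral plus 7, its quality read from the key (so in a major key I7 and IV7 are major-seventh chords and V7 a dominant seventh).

Stacked in thirds the chord is E-G#-B-D#: a major seventh chord on E.
In E major, E is the tonic; the diatonic major seventh chord there is I7.
With G# in the bass the chord is in first inversion, so the figured bass is 65.

I65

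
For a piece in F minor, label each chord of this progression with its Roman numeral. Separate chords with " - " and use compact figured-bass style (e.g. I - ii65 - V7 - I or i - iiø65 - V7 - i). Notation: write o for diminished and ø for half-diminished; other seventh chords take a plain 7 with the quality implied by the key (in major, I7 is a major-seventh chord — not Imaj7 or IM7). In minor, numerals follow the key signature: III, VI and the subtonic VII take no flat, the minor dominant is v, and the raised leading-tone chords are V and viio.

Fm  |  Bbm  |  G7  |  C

i - iv - V7/V - V

Fm has root F, degree 1 in F minor, so i.
Bbm: root Bb is the subdominant; minor triad there is iv.
G7: a dominant seventh chord on G, the applied dominant of V → V7/V.
C: root C is the dominant; major triad there is V.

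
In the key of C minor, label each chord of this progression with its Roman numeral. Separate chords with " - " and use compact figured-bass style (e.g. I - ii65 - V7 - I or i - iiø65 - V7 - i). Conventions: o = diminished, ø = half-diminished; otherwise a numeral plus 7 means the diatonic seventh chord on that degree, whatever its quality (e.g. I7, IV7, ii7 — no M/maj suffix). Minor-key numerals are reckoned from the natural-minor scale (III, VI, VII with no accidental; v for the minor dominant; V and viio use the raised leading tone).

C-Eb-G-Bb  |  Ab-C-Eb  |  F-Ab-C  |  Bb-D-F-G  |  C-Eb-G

i7 - VI - iv - v65 - i

C-Eb-G-Bb: root C is the tonic; minor seventh chord there is i7.
Ab-C-Eb has root Ab, degree 6 in C minor, so VI.
F-Ab-C: root F is the subdominant; minor triad there is iv.
Bb-D-F-G: root G is the dominant; minor seventh chord there is v65.
C-Eb-G: minor triad on C = scale degree 1 → i.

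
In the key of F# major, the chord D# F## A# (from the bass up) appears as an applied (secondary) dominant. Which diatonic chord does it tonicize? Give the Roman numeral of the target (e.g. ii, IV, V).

ii

The chord is a major triad on D#.
A dominant resolves down a perfect fifth: D# → G#. In F# major, G# is scale degree 2, i.e. ii.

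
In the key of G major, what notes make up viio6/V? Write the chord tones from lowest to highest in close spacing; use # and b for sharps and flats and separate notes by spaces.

E G C#

The slash marks an applied leading-tone chord: viio of V. In G major, V is D, so the leading tone to it is C#, a half step below.
Building a diminished triad on C# gives C#-E-G.
With the 6 figure the chord is in first inversion; from the bass E upward in close position it reads E-G-C#.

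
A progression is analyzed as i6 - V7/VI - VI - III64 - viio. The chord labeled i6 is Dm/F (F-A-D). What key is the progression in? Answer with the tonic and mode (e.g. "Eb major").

D minor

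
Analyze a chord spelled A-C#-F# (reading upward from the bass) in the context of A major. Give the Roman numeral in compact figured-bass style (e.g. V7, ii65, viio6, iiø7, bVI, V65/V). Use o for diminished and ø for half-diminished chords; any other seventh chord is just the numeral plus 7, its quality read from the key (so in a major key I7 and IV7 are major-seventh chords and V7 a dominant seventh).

vi6

Stacked in thirds the chord is F#-A-C#: a minor triad on F#.
In A major, F# is the submediant; the diatonic minor triad there is vi.
With A in the bass the chord is in first inversion, so the figured bass is 6.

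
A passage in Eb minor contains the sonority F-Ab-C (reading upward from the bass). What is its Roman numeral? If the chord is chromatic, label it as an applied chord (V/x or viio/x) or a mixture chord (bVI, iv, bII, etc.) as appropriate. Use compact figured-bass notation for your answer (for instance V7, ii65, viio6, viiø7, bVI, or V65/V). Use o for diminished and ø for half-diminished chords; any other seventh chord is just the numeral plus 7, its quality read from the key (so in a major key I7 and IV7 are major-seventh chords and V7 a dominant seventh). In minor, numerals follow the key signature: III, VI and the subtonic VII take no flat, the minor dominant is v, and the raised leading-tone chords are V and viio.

ii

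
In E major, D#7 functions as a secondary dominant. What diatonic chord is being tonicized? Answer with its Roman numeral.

The chord is a dominant seventh chord on D#.
A dominant resolves down a perfect fifth: D# → G#. In E major, G# is scale degree 3, i.e. iii.

iii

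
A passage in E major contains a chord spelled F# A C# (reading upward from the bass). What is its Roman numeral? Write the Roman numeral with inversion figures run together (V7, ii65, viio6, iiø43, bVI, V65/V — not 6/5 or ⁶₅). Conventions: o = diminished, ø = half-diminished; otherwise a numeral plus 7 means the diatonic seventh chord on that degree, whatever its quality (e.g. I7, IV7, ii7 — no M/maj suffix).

The pitches F#-A-C# form a minor triad rooted on F#.
F# is scale degree 2 in E major, and a minor triad on that degree is written ii.

ii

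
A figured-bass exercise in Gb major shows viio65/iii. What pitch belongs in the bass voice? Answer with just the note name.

The applied chord viio65/iii is rooted on A: A-C-Eb-Gb.
The figure 65 means first inversion — the third is in the bass.

C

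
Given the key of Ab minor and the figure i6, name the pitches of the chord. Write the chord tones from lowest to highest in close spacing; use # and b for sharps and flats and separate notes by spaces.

In Ab minor, scale degree 1 is Ab, and the diatonic chord built there is a minor triad.
That chord is spelled Ab-Cb-Eb.
The figured bass 6 indicates first inversion, placing the third (Cb) in the bass: Cb-Eb-Ab.

Cb Eb Ab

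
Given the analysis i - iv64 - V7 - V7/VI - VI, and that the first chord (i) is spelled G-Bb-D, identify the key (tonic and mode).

G minor

The anchor chord is a minor triad on G, labeled i.
If G is scale degree 1 and the mode makes that degree carry a minor triad, the tonic is G and the mode is minor.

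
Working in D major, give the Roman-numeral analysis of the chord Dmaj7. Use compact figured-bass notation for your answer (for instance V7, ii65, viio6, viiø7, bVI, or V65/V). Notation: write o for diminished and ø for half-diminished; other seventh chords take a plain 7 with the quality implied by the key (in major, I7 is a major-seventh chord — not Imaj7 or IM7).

Stacked in thirds the chord is D-F#-A-C#: a major seventh chord on D.
D is scale degree 1 in D major, and a major seventh chord on that degree is written I7.

I7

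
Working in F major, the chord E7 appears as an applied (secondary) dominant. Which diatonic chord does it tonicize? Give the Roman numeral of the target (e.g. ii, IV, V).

iii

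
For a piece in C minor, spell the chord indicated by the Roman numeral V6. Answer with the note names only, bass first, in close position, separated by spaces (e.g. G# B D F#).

B D G

In C minor, the dominant is G. The dominant is major (leading tone raised), so V is a major triad.
Stacking thirds from G gives G-B-D.
The figured bass 6 indicates first inversion, placing the third (B) in the bass: B-D-G.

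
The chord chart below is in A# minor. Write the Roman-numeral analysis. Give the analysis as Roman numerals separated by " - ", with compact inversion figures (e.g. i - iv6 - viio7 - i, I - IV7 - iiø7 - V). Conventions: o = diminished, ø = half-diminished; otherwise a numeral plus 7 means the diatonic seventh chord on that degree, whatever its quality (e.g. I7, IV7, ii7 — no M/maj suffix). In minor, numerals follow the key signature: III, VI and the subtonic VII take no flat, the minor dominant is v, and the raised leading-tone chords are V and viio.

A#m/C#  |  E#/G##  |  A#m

i6 - V6 - i

A#m/C#: minor triad on A# = scale degree 1 → i6.
E#/G##: root E# is the dominant; major triad there is V6.
A#m: minor triad on A# = scale degree 1 → i.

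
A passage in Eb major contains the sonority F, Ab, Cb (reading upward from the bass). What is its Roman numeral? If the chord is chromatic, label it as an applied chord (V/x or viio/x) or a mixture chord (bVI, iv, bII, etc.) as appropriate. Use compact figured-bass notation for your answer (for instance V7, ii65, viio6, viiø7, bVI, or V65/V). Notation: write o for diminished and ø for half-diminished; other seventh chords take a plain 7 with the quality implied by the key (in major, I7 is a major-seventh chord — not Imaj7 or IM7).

iio

Stacked in thirds the chord is F-Ab-Cb: a diminished triad on F.
F is the second degree of Eb major. This is the diminished supertonic triad, borrowed from the parallel minor.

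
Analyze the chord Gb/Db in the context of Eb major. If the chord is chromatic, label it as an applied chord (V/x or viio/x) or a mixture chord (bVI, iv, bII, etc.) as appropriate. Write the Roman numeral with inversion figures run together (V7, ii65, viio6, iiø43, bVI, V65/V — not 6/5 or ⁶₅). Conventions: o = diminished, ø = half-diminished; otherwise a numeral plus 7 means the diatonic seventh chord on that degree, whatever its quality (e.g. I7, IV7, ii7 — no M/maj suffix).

bIII64

Stacked in thirds the chord is Gb-Bb-Db: a major triad on Gb.
Gb is the lowered third degree of Eb major (diatonic 3 would be G). This is a major triad on the lowered third degree, borrowed from the parallel minor.
With Db in the bass the chord is in second inversion, so the figured bass is 64.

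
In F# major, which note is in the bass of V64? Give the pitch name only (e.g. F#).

G#

V in F# major has root C#; the chord is C#-E#-G#.
The figure 64 means second inversion — the fifth is in the bass.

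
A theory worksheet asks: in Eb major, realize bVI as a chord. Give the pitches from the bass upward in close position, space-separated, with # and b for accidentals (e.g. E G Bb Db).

bVI is a major triad on the lowered sixth degree, borrowed from the parallel minor. In Eb major that root is Cb.
So the chord is Cb-Eb-Gb, a major triad.

Cb Eb Gb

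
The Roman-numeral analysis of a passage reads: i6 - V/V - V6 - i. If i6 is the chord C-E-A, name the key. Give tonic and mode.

A minor

The chord Am/C is a minor triad rooted on A; its label is i6.
If A is scale degree 1 and the mode makes that degree carry a minor triad, the tonic is A and the mode is minor.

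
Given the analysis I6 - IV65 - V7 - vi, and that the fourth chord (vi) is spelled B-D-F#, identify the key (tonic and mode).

The chord Bm is a minor triad rooted on B; its label is vi.
vi on B implies B is the submediant; that puts the tonic at D, and the lowercase numeral fits major mode.

D major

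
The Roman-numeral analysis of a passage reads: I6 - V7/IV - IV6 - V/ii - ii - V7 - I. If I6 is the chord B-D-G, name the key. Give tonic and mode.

G major

I6 is given as B-D-G — a major triad with root G.
If G is scale degree 1 and the mode makes that degree carry a major triad, the tonic is G and the mode is major.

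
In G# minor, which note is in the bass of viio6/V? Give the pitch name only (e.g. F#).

The applied chord viio6/V is rooted on C##: C##-E#-G#.
The figure 6 means first inversion — the third is in the bass.

E#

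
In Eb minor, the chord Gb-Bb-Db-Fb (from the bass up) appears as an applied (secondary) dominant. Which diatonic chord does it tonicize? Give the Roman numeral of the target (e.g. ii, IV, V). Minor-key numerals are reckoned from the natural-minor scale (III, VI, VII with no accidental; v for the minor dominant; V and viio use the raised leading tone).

VI

The chord is a dominant seventh chord on Gb.
A dominant resolves down a perfect fifth: Gb → Cb. In Eb minor, Cb is scale degree 6, i.e. VI.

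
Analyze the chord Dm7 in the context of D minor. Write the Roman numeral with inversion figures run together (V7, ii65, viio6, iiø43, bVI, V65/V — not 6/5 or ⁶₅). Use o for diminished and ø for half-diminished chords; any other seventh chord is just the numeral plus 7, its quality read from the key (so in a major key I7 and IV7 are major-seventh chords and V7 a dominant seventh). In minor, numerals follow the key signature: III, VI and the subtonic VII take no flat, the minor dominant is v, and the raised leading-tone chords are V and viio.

Stacked in thirds the chord is D-F-A-C: a minor seventh chord on D.
In D minor, D is the tonic; the diatonic minor seventh chord there is i7.

i7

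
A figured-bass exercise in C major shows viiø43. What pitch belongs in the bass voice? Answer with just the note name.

F

viiø in C major has root B; the chord is B-D-F-A.
The figure 43 means second inversion — the fifth is in the bass.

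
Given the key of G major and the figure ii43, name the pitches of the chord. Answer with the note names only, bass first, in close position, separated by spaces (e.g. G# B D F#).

In G major, the second degree is A, and the diatonic chord built there is a minor seventh chord.
Stacking thirds from A gives A-C-E-G.
With the 43 figure the chord is in second inversion; from the bass E upward in close position it reads E-G-A-C.

E G A C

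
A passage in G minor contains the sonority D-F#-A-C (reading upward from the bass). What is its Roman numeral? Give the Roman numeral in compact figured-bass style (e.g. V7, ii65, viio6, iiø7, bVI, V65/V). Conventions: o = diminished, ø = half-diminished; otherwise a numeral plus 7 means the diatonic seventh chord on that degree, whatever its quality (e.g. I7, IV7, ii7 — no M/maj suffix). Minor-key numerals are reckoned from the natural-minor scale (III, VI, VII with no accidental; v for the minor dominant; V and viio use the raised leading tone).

V7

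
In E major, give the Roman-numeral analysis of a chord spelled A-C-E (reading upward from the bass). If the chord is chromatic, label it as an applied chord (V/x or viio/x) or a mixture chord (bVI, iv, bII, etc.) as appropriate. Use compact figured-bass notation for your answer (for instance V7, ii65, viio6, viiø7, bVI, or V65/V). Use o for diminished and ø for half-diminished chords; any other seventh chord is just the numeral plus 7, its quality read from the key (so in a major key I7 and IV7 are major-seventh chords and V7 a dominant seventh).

Stacked in thirds the chord is A-C-E: a minor triad on A.
A is the fourth degree of E major. This is the minor subdominant, borrowed from the parallel minor.

iv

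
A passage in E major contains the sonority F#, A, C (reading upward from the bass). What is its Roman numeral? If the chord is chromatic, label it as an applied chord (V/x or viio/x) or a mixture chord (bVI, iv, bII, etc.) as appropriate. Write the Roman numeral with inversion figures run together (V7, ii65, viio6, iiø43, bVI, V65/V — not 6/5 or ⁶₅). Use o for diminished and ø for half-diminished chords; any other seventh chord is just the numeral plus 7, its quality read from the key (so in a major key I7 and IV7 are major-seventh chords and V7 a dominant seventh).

iio

Stacked in thirds the chord is F#-A-C: a diminished triad on F#.
F# is the second degree of E major. This is the diminished supertonic triad, borrowed from the parallel minor.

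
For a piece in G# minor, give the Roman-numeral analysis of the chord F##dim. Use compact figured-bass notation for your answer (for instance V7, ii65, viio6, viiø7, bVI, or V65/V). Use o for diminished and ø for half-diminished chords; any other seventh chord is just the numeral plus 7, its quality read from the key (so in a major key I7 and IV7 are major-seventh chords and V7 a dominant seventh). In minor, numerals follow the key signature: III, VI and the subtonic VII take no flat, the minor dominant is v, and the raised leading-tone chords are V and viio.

viio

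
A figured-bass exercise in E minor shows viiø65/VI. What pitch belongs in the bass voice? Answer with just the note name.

D

The applied chord viiø65/VI is rooted on B: B-D-F-A.
The figure 65 means first inversion — the third is in the bass.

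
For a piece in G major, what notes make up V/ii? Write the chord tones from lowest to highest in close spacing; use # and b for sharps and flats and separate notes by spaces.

E G# B

The slash means an applied dominant: we want the dominant of ii. In G major, ii is A minor, and its dominant is built on E.
Building a major triad on E gives E-G#-B.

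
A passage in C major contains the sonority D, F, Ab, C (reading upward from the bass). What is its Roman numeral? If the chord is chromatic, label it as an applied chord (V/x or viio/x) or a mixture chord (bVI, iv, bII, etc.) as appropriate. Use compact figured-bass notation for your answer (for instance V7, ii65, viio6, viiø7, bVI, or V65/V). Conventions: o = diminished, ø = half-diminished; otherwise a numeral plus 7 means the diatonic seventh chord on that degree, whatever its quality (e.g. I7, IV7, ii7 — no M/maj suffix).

iiø7

Stacked in thirds the chord is D-F-Ab-C: a half-diminished seventh chord on D.
D is the second degree of C major. This is the half-diminished supertonic seventh, borrowed from the parallel minor.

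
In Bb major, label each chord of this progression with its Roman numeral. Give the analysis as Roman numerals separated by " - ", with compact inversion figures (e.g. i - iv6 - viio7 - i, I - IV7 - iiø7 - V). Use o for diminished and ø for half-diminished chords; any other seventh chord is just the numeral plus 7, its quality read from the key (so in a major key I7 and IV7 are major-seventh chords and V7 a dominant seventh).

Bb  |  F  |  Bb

I - V - I

Bb: root Bb is the tonic; major triad there is I.
F: root F is the dominant; major triad there is V.
Bb has root Bb, degree 1 in Bb major, so I.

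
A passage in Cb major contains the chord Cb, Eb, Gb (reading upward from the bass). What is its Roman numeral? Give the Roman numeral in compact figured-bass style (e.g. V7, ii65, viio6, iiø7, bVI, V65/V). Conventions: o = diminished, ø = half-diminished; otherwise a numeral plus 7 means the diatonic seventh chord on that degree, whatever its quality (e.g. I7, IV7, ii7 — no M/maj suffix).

Stacked in thirds the chord is Cb-Eb-Gb: a major triad on Cb.
In Cb major, Cb is the tonic; the diatonic major triad there is I.

I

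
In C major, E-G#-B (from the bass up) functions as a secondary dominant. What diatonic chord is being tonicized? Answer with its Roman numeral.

vi

The chord is a major triad on E.
A dominant resolves down a perfect fifth: E → A. In C major, A is scale degree 6, i.e. vi.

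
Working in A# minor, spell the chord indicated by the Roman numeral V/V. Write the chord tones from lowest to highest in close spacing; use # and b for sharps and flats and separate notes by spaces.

V/V is a secondary dominant — the dominant triad of V. V in A# minor is E#, so the applied chord's root is B#, a perfect fifth above.
Building a major triad on B# gives B#-D##-F##.

B# D## F##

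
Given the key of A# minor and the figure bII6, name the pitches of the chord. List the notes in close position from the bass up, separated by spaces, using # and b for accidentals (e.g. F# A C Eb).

D# F# B

Scale degree 2 in A# minor is B#; lowering it a half step gives B. bII6 is the Neapolitan sixth — a major triad on the lowered second degree, here in its customary first inversion.
So the chord is B-D#-F#, a major triad.
The figured bass 6 indicates first inversion, placing the third (D#) in the bass: D#-F#-B.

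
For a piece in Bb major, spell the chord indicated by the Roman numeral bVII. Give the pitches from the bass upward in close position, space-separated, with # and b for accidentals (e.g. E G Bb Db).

Ab C Eb

Scale degree 7 in Bb major is A; lowering it a half step gives Ab. bVII is a major triad on the lowered seventh degree (the subtonic), borrowed from the parallel minor.
So the chord is Ab-C-Eb, a major triad.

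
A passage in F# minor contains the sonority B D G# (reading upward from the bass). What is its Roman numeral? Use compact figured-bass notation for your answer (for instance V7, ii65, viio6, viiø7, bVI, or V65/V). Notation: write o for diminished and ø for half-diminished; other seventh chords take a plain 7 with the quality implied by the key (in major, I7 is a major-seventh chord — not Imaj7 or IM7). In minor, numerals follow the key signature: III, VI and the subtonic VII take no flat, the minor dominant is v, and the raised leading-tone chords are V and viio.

iio6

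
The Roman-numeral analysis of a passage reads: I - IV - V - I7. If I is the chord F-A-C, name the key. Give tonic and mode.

F major

The anchor chord is a major triad on F, labeled I.
If F is scale degree 1 and the mode makes that degree carry a major triad, the tonic is F and the mode is major.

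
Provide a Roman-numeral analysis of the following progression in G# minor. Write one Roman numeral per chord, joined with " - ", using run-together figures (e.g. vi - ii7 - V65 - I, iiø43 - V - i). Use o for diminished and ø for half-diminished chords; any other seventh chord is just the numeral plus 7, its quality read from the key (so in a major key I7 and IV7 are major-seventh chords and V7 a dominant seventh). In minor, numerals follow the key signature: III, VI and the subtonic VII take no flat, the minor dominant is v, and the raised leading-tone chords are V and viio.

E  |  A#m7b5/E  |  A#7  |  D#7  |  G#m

E: root E is the submediant; major triad there is VI.
A#m7b5/E: half-diminished seventh chord on A# = scale degree 2 → iiø43.
A#7 is the secondary dominant of V (dominant seventh chord on A#): V7/V.
D#7: dominant seventh chord on D# = scale degree 5 → V7.
G#m has root G#, degree 1 in G# minor, so i.

VI - iiø43 - V7/V - V7 - i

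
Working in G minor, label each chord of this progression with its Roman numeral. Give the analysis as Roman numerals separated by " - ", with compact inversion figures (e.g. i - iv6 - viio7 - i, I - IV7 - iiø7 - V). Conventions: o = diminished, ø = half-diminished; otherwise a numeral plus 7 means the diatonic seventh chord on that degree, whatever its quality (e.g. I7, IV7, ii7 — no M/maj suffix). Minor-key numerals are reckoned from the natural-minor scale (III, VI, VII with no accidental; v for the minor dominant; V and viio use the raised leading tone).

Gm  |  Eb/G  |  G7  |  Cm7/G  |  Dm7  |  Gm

i - VI6 - V7/iv - iv43 - v7 - i

Gm has root G, degree 1 in G minor, so i.
Eb/G: major triad on Eb = scale degree 6 → VI6.
G7 is the secondary dominant of iv (dominant seventh chord on G): V7/iv.
Cm7/G: minor seventh chord on C = scale degree 4 → iv43.
Dm7: root D is the dominant; minor seventh chord there is v7.
Gm has root G, degree 1 in G minor, so i.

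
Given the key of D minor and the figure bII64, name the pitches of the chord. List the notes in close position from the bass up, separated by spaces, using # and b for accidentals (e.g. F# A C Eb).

Bb Eb G

Scale degree 2 in D minor is E; lowering it a half step gives Eb. bII64 is the Neapolitan chord — a major triad on the lowered second degree.
So the chord is Eb-G-Bb.
The figured bass 64 indicates second inversion, placing the fifth (Bb) in the bass: Bb-Eb-G.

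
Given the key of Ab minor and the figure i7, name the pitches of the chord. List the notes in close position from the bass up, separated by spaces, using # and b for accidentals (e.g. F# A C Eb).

Ab Cb Eb Gb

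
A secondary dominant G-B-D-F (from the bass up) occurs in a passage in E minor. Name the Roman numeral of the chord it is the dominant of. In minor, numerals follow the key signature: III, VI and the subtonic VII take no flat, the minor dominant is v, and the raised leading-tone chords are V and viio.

VI

The chord is a dominant seventh chord on G.
A dominant resolves down a perfect fifth: G → C. In E minor, C is scale degree 6, i.e. VI.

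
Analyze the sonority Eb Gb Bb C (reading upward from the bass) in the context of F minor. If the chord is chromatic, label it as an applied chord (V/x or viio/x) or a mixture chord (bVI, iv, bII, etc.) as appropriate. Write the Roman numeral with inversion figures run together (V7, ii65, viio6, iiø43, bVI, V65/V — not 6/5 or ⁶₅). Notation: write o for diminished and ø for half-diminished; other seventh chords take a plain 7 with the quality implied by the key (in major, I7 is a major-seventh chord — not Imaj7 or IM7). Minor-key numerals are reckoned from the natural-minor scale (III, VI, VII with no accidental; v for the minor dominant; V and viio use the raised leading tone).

The pitches C-Eb-Gb-Bb form a half-diminished seventh chord rooted on C.
C sits a half step below Db (VI in F minor); a diminished chord there is the applied leading-tone chord of VI.
With Eb in the bass the chord is in first inversion, so the figured bass is 65.

viiø65/VI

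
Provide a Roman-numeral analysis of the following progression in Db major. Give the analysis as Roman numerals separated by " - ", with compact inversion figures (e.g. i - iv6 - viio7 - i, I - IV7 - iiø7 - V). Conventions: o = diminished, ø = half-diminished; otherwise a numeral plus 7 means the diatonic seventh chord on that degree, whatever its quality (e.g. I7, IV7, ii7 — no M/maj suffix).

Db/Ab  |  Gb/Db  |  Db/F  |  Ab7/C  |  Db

I64 - IV64 - I6 - V65 - I

Db/Ab has root Db, degree 1 in Db major, so I64.
Gb/Db has root Gb, degree 4 in Db major, so IV64.
Db/F: root Db is the tonic; major triad there is I6.
Ab7/C: root Ab is the dominant; dominant seventh chord there is V65.
Db has root Db, degree 1 in Db major, so I.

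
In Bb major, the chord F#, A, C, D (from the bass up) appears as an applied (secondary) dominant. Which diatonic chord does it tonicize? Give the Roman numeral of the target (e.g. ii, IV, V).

The chord is a dominant seventh chord on D.
A dominant resolves down a perfect fifth: D → G. In Bb major, G is scale degree 6, i.e. vi.

vi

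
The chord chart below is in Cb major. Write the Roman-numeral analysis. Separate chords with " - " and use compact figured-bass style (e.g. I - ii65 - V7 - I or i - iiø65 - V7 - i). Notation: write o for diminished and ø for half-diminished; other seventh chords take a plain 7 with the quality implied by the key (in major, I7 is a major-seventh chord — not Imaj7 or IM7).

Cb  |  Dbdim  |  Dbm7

Cb: root Cb is the tonic; major triad there is I.
Dbdim is non-diatonic — iio, a mixture chord from Cb minor.
Dbm7: root Db is the supertonic; minor seventh chord there is ii7.

I - iio - ii7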